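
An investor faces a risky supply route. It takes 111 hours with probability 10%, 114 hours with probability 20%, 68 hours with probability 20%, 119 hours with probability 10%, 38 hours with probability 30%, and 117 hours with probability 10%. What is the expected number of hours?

EV = 0.1 × 111 + 0.2 × 114 + 0.2 × 68 + 0.1 × 119 + 0.3 × 38 + 0.1 × 117 = 11.1 + 22.8 + 13.6 + 11.9 + 11.4 + 11.7 = 82.5

82.5 hours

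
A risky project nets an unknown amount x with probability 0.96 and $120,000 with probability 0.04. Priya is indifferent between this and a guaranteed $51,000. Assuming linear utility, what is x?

x = $48,125

0.96·x + 0.04·120000 = 51000
0.96·x = 51000 − 4800 = 46200
x = 46200 / 0.96 = 48125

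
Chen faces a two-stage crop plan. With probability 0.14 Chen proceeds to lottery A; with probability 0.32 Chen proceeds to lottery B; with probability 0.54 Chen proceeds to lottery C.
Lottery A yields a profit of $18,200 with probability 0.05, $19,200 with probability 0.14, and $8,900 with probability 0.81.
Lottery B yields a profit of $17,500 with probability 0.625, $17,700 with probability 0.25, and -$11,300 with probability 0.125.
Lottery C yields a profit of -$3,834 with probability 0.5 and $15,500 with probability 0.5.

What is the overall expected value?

EV(A) = 0.05 × 18200 + 0.14 × 19200 + 0.81 × 8900 = 910 + 2688 + 7209 = 10807
EV(B) = 0.625 × 17500 + 0.25 × 17700 + 0.125 × (-11300) = 10937.5 + 4425 − 1412.5 = 13950
EV(C) = 0.5 × (-3834) + 0.5 × 15500 = -1917 + 7750 = 5833
Overall = 0.14 × 10807 + 0.32 × 13950 + 0.54 × 5833 = 1512.98 + 4464 + 3149.82 = 9126.8

$9,126.80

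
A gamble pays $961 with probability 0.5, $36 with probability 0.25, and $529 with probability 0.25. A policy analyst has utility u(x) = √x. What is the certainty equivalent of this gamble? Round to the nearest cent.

$517.56

E[u] = 0.5·√961 + 0.25·√36 + 0.25·√529 = 0.5·31 + 0.25·6 + 0.25·23 = 22.75
CE = (22.75)² = 517.5625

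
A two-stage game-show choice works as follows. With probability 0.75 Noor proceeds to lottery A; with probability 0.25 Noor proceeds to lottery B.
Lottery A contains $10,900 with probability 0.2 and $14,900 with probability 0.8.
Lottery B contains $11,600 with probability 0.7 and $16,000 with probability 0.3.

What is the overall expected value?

EV(A) = 0.2 × 10900 + 0.8 × 14900 = 2180 + 11920 = 14100
EV(B) = 0.7 × 11600 + 0.3 × 16000 = 8120 + 4800 = 12920
Overall = 0.75 × 14100 + 0.25 × 12920 = 10575 + 3230 = 13805

$13,805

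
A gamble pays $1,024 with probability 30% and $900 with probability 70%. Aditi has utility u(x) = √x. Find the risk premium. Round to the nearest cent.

$0.84

E[u] = 0.3·√1024 + 0.7·√900 = 0.3·32 + 0.7·30 = 30.6
CE = (30.6)² = 936.36
Risk premium = EV − CE = 937.2 − 936.36 = 0.84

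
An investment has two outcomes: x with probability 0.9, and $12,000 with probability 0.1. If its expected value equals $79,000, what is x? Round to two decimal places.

x = $86,444.44

0.9·x + 0.1·12000 = 79000
0.9·x = 79000 − 1200 = 77800
x = 77800 / 0.9 = 86444.4444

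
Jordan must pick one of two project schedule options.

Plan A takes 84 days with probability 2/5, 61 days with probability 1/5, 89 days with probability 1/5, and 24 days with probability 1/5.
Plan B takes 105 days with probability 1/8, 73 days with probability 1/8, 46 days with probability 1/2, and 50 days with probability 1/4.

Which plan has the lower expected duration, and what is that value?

Plan A = 2/5 × 84 + 1/5 × 61 + 1/5 × 89 + 1/5 × 24 = 33.6 + 12.2 + 17.8 + 4.8 = 68.4
Plan B = 1/8 × 105 + 1/8 × 73 + 1/2 × 46 + 1/4 × 50 = 13.125 + 9.125 + 23 + 12.5 = 57.75

Plan B (57.75 days)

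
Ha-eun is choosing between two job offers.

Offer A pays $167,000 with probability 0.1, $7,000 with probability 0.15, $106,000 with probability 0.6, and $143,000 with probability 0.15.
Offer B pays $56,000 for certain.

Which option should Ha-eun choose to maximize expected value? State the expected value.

Offer A ($102,800)

Offer A = 0.1 × 167000 + 0.15 × 7000 + 0.6 × 106000 + 0.15 × 143000 = 16700 + 1050 + 63600 + 21450 = 102800
Offer B: 56000 (certain)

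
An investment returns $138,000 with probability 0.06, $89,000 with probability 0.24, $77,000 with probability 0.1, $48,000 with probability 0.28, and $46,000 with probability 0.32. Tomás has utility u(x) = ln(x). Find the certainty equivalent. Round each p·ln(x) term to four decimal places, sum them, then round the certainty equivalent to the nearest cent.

E[u] = 0.06·ln(138000) + 0.24·ln(89000) + 0.1·ln(77000) + 0.28·ln(48000) + 0.32·ln(46000) = 0.7101 + 2.7351 + 1.1252 + 3.0181 + 3.4356 = 11.0241
CE = e^11.0241 ≈ 61334.64

$61,334.64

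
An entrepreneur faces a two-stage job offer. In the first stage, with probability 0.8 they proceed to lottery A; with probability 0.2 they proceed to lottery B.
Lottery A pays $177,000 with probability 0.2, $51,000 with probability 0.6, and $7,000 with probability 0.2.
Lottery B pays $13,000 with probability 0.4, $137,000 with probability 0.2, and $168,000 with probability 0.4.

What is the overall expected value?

EV(A) = 0.2 × 177000 + 0.6 × 51000 + 0.2 × 7000 = 35400 + 30600 + 1400 = 67400
EV(B) = 0.4 × 13000 + 0.2 × 137000 + 0.4 × 168000 = 5200 + 27400 + 67200 = 99800
Overall = 0.8 × 67400 + 0.2 × 99800 = 53920 + 19960 = 73880

$73,880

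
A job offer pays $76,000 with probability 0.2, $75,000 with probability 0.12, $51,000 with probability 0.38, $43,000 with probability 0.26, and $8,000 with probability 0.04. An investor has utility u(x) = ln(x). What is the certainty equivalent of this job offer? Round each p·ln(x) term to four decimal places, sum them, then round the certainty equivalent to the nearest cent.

E[u] = 0.2·ln(76000) + 0.12·ln(75000) + 0.38·ln(51000) + 0.26·ln(43000) + 0.04·ln(8000) = 2.2477 + 1.3470 + 4.1190 + 2.7739 + 0.3595 = 10.8471
CE = e^10.8471 ≈ 51384.92

$51,384.92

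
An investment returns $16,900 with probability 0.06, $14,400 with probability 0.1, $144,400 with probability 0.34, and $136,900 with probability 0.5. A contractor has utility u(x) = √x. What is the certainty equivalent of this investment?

$111,556

E[u] = 0.06·√16900 + 0.1·√14400 + 0.34·√144400 + 0.5·√136900 = 0.06·130 + 0.1·120 + 0.34·380 + 0.5·370 = 334
CE = (334)² = 111556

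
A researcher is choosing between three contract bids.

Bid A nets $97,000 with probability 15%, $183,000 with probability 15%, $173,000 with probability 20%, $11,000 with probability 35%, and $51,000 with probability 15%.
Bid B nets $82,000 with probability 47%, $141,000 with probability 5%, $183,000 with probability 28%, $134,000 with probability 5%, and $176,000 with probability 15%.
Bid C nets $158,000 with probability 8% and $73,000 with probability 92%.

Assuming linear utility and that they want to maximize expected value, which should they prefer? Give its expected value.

Bid A = 0.15 × 97000 + 0.15 × 183000 + 0.2 × 173000 + 0.35 × 11000 + 0.15 × 51000 = 14550 + 27450 + 34600 + 3850 + 7650 = 88100
Bid B = 0.47 × 82000 + 0.05 × 141000 + 0.28 × 183000 + 0.05 × 134000 + 0.15 × 176000 = 38540 + 7050 + 51240 + 6700 + 26400 = 129930
Bid C = 0.08 × 158000 + 0.92 × 73000 = 12640 + 67160 = 79800

Bid B ($129,930)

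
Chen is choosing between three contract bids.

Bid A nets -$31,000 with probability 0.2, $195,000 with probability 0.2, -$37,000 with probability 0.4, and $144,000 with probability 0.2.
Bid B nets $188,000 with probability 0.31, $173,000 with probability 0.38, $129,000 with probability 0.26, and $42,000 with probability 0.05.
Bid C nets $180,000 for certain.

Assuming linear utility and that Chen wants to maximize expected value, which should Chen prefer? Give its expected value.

Bid A = 0.2 × (-31000) + 0.2 × 195000 + 0.4 × (-37000) + 0.2 × 144000 = -6200 + 39000 − 14800 + 28800 = 46800
Bid B = 0.31 × 188000 + 0.38 × 173000 + 0.26 × 129000 + 0.05 × 42000 = 58280 + 65740 + 33540 + 2100 = 159660
Bid C: 180000 (certain)

Bid C ($180,000)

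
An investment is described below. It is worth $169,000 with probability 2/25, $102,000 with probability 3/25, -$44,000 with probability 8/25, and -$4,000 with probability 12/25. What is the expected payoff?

$9,760

EV = 2/25 × 169000 + 3/25 × 102000 + 8/25 × (-44000) + 12/25 × (-4000) = 13520 + 12240 − 14080 − 1920 = 9760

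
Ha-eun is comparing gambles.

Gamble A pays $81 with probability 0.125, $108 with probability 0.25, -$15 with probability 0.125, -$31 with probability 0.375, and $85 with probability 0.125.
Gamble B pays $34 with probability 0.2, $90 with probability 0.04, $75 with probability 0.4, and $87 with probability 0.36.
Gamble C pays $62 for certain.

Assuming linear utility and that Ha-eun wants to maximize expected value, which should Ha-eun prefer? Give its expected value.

Gamble B ($71.72)

Gamble A = 0.125 × 81 + 0.25 × 108 + 0.125 × (-15) + 0.375 × (-31) + 0.125 × 85 = 10.125 + 27 − 1.875 − 11.625 + 10.625 = 34.25
Gamble B = 0.2 × 34 + 0.04 × 90 + 0.4 × 75 + 0.36 × 87 = 6.8 + 3.6 + 30 + 31.32 = 71.72
Gamble C: 62 (certain)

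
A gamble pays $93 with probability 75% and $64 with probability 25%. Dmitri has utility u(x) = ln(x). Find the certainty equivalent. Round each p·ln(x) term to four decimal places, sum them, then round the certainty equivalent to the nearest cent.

$84.70

E[u] = 0.75·ln(93) + 0.25·ln(64) = 3.3994 + 1.0397 = 4.4391
CE = e^4.4391 ≈ 84.70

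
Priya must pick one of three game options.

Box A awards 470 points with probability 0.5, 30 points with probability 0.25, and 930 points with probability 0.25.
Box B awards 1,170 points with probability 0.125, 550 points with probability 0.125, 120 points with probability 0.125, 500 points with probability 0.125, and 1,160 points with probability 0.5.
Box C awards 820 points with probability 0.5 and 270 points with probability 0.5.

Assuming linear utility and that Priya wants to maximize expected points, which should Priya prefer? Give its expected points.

Box A = 0.5 × 470 + 0.25 × 30 + 0.25 × 930 = 235 + 7.5 + 232.5 = 475
Box B = 0.125 × 1170 + 0.125 × 550 + 0.125 × 120 + 0.125 × 500 + 0.5 × 1160 = 146.25 + 68.75 + 15 + 62.5 + 580 = 872.5
Box C = 0.5 × 820 + 0.5 × 270 = 410 + 135 = 545

Box B (872.5 points)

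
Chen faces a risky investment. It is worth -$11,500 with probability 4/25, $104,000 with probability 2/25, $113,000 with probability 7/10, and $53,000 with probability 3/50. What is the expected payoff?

EV = 4/25 × (-11500) + 2/25 × 104000 + 7/10 × 113000 + 3/50 × 53000 = -1840 + 8320 + 79100 + 3180 = 88760

$88,760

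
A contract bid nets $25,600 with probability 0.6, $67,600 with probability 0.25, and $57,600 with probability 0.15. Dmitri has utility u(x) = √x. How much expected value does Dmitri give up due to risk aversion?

$2,091

E[u] = 0.6·√25600 + 0.25·√67600 + 0.15·√57600 = 0.6·160 + 0.25·260 + 0.15·240 = 197
CE = (197)² = 38809
Risk premium = EV − CE = 40900 − 38809 = 2091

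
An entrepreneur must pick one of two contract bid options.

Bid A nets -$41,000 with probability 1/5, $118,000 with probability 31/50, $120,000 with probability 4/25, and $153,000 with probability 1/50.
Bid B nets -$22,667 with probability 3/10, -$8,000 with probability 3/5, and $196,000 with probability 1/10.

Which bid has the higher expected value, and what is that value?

Bid A ($87,220)

Bid A = 1/5 × (-41000) + 31/50 × 118000 + 4/25 × 120000 + 1/50 × 153000 = -8200 + 73160 + 19200 + 3060 = 87220
Bid B = 3/10 × (-22667) + 3/5 × (-8000) + 1/10 × 196000 = -6800.1 − 4800 + 19600 = 7999.9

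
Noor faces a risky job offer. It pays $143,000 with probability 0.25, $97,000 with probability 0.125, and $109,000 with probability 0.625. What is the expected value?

EV = 0.25 × 143000 + 0.125 × 97000 + 0.625 × 109000 = 35750 + 12125 + 68125 = 116000

$116,000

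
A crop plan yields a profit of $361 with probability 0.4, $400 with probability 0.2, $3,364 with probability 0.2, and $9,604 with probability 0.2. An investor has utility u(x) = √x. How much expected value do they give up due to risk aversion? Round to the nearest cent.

$986.16

E[u] = 0.4·√361 + 0.2·√400 + 0.2·√3364 + 0.2·√9604 = 0.4·19 + 0.2·20 + 0.2·58 + 0.2·98 = 42.8
CE = (42.8)² = 1831.84
Risk premium = EV − CE = 2818 − 1831.84 = 986.16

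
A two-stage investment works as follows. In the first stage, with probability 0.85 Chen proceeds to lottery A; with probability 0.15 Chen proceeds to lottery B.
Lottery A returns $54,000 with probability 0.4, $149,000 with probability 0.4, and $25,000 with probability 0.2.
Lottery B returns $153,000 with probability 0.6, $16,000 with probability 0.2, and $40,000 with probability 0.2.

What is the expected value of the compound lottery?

$88,720

EV(A) = 0.4 × 54000 + 0.4 × 149000 + 0.2 × 25000 = 21600 + 59600 + 5000 = 86200
EV(B) = 0.6 × 153000 + 0.2 × 16000 + 0.2 × 40000 = 91800 + 3200 + 8000 = 103000
Overall = 0.85 × 86200 + 0.15 × 103000 = 73270 + 15450 = 88720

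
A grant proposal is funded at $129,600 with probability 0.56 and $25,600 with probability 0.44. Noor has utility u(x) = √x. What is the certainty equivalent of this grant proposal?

$73,984

E[u] = 0.56·√129600 + 0.44·√25600 = 0.56·360 + 0.44·160 = 272
CE = (272)² = 73984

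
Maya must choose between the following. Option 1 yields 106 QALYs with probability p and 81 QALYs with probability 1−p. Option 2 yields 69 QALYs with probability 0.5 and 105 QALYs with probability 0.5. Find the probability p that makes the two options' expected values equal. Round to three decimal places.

EV(Option 2) = 0.5 × 69 + 0.5 × 105 = 34.5 + 52.5 = 87
p·106 + (1−p)·81 = 87
25p + 81 = 87
p = (87 − 81) / 25

p = 0.240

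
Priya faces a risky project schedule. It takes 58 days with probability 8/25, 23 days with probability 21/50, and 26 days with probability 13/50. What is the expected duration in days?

34.98 days

EV = 8/25 × 58 + 21/50 × 23 + 13/50 × 26 = 18.56 + 9.66 + 6.76 = 34.98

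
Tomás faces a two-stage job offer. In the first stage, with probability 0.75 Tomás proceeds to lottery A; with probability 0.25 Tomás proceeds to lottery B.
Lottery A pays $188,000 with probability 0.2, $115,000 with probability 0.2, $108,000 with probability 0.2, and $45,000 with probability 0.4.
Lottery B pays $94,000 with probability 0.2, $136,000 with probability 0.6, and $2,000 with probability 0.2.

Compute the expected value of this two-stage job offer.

EV(A) = 0.2 × 188000 + 0.2 × 115000 + 0.2 × 108000 + 0.4 × 45000 = 37600 + 23000 + 21600 + 18000 = 100200
EV(B) = 0.2 × 94000 + 0.6 × 136000 + 0.2 × 2000 = 18800 + 81600 + 400 = 100800
Overall = 0.75 × 100200 + 0.25 × 100800 = 75150 + 25200 = 100350

$100,350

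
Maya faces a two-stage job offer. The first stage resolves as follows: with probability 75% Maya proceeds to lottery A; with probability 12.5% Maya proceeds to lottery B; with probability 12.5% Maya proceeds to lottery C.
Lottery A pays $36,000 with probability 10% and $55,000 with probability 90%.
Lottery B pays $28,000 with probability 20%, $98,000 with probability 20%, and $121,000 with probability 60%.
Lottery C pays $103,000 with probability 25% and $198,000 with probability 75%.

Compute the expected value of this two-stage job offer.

$73,831.25

EV(A) = 0.1 × 36000 + 0.9 × 55000 = 3600 + 49500 = 53100
EV(B) = 0.2 × 28000 + 0.2 × 98000 + 0.6 × 121000 = 5600 + 19600 + 72600 = 97800
EV(C) = 0.25 × 103000 + 0.75 × 198000 = 25750 + 148500 = 174250
Overall = 0.75 × 53100 + 0.125 × 97800 + 0.125 × 174250 = 39825 + 12225 + 21781.25 = 73831.25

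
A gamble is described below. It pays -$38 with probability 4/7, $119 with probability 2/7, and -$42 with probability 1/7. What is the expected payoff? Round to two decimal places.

EV = 4/7 × (-38) + 2/7 × 119 + 1/7 × (-42) = -21.7143 + 34 − 6 = 6.2857

$6.29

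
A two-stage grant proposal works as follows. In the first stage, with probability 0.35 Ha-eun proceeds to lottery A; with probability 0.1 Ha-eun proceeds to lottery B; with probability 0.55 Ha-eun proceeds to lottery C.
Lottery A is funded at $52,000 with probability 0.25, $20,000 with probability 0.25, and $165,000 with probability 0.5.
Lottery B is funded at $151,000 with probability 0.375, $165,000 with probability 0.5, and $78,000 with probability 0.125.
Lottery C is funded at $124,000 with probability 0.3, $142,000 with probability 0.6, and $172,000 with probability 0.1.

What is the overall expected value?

EV(A) = 0.25 × 52000 + 0.25 × 20000 + 0.5 × 165000 = 13000 + 5000 + 82500 = 100500
EV(B) = 0.375 × 151000 + 0.5 × 165000 + 0.125 × 78000 = 56625 + 82500 + 9750 = 148875
EV(C) = 0.3 × 124000 + 0.6 × 142000 + 0.1 × 172000 = 37200 + 85200 + 17200 = 139600
Overall = 0.35 × 100500 + 0.1 × 148875 + 0.55 × 139600 = 35175 + 14887.5 + 76780 = 126842.5

$126,842.50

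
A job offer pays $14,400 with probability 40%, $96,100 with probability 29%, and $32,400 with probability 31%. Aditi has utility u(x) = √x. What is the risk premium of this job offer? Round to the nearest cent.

$6,153.31

E[u] = 0.4·√14400 + 0.29·√96100 + 0.31·√32400 = 0.4·120 + 0.29·310 + 0.31·180 = 193.7
CE = (193.7)² = 37519.69
Risk premium = EV − CE = 43673 − 37519.69 = 6153.31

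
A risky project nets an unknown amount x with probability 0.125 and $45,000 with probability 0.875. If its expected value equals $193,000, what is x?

0.125·x + 0.875·45000 = 193000
0.125·x = 193000 − 39375 = 153625
x = 153625 / 0.125 = 1229000

x = $1,229,000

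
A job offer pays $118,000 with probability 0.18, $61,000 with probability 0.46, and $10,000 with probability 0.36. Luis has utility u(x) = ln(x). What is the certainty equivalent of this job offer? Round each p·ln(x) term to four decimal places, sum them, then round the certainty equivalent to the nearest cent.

E[u] = 0.18·ln(118000) + 0.46·ln(61000) + 0.36·ln(10000) = 2.1021 + 5.0686 + 3.3157 = 10.4864
CE = e^10.4864 ≈ 35824.96

$35,824.96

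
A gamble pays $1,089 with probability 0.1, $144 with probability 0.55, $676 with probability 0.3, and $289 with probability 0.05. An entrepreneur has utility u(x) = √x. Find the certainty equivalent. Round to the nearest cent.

$344.10

E[u] = 0.1·√1089 + 0.55·√144 + 0.3·√676 + 0.05·√289 = 0.1·33 + 0.55·12 + 0.3·26 + 0.05·17 = 18.55
CE = (18.55)² = 344.1025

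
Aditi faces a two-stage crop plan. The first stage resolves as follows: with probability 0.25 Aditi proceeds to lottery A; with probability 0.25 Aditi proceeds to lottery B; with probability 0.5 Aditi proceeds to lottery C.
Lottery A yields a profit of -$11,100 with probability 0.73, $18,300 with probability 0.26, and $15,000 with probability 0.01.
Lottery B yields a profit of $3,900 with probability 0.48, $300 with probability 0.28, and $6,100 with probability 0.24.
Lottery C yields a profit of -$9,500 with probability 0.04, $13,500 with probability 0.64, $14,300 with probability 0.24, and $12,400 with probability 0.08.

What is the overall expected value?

$6,398.25

EV(A) = 0.73 × (-11100) + 0.26 × 18300 + 0.01 × 15000 = -8103 + 4758 + 150 = -3195
EV(B) = 0.48 × 3900 + 0.28 × 300 + 0.24 × 6100 = 1872 + 84 + 1464 = 3420
EV(C) = 0.04 × (-9500) + 0.64 × 13500 + 0.24 × 14300 + 0.08 × 12400 = -380 + 8640 + 3432 + 992 = 12684
Overall = 0.25 × (-3195) + 0.25 × 3420 + 0.5 × 12684 = -798.75 + 855 + 6342 = 6398.25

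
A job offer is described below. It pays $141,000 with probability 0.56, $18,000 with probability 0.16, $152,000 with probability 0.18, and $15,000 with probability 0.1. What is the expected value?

EV = 0.56 × 141000 + 0.16 × 18000 + 0.18 × 152000 + 0.1 × 15000 = 78960 + 2880 + 27360 + 1500 = 110700

$110,700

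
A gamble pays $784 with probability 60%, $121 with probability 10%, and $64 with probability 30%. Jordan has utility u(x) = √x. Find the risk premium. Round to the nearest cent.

E[u] = 0.6·√784 + 0.1·√121 + 0.3·√64 = 0.6·28 + 0.1·11 + 0.3·8 = 20.3
CE = (20.3)² = 412.09
Risk premium = EV − CE = 501.7 − 412.09 = 89.61

$89.61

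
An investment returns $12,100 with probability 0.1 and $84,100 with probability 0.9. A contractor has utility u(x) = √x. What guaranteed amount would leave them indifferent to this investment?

$73,984

E[u] = 0.1·√12100 + 0.9·√84100 = 0.1·110 + 0.9·290 = 272
CE = (272)² = 73984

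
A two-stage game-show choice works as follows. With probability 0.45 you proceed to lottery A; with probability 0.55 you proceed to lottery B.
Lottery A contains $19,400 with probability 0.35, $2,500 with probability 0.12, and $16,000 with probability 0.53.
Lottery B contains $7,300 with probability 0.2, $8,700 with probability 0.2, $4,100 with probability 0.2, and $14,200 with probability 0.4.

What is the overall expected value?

EV(A) = 0.35 × 19400 + 0.12 × 2500 + 0.53 × 16000 = 6790 + 300 + 8480 = 15570
EV(B) = 0.2 × 7300 + 0.2 × 8700 + 0.2 × 4100 + 0.4 × 14200 = 1460 + 1740 + 820 + 5680 = 9700
Overall = 0.45 × 15570 + 0.55 × 9700 = 7006.5 + 5335 = 12341.5

$12,341.50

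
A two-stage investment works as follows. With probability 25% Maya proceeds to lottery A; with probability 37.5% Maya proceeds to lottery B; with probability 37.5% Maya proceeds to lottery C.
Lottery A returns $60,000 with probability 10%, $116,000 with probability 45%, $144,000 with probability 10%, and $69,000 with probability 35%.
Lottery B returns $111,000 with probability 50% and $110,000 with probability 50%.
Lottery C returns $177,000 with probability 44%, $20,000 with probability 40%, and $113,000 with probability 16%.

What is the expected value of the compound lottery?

EV(A) = 0.1 × 60000 + 0.45 × 116000 + 0.1 × 144000 + 0.35 × 69000 = 6000 + 52200 + 14400 + 24150 = 96750
EV(B) = 0.5 × 111000 + 0.5 × 110000 = 55500 + 55000 = 110500
EV(C) = 0.44 × 177000 + 0.4 × 20000 + 0.16 × 113000 = 77880 + 8000 + 18080 = 103960
Overall = 0.25 × 96750 + 0.375 × 110500 + 0.375 × 103960 = 24187.5 + 41437.5 + 38985 = 104610

$104,610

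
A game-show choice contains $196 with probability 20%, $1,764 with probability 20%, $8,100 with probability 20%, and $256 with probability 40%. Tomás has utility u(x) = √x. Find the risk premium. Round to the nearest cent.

E[u] = 0.2·√196 + 0.2·√1764 + 0.2·√8100 + 0.4·√256 = 0.2·14 + 0.2·42 + 0.2·90 + 0.4·16 = 35.6
CE = (35.6)² = 1267.36
Risk premium = EV − CE = 2114.4 − 1267.36 = 847.04

$847.04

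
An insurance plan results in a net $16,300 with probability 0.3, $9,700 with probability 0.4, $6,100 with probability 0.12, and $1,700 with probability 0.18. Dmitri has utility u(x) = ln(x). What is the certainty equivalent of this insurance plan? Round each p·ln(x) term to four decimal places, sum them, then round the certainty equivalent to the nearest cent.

$7,836.13

E[u] = 0.3·ln(16300) + 0.4·ln(9700) + 0.12·ln(6100) + 0.18·ln(1700) = 2.9097 + 3.6720 + 1.0459 + 1.3389 = 8.9665
CE = e^8.9665 ≈ 7836.13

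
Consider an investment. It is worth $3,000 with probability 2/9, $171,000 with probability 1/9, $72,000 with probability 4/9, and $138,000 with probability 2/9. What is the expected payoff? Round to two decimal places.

EV = 2/9 × 3000 + 1/9 × 171000 + 4/9 × 72000 + 2/9 × 138000 = 666.6667 + 19000 + 32000 + 30666.6667 = 82333.3333

$82,333.33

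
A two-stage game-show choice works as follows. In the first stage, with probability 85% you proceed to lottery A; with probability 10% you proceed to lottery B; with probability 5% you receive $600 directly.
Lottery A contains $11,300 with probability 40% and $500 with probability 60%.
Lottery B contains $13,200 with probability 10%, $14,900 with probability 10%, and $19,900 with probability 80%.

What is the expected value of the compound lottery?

EV(A) = 0.4 × 11300 + 0.6 × 500 = 4520 + 300 = 4820
EV(B) = 0.1 × 13200 + 0.1 × 14900 + 0.8 × 19900 = 1320 + 1490 + 15920 = 18730
Branch C: 600 (certain)
Overall = 0.85 × 4820 + 0.1 × 18730 + 0.05 × 600 = 4097 + 1873 + 30 = 6000

$6,000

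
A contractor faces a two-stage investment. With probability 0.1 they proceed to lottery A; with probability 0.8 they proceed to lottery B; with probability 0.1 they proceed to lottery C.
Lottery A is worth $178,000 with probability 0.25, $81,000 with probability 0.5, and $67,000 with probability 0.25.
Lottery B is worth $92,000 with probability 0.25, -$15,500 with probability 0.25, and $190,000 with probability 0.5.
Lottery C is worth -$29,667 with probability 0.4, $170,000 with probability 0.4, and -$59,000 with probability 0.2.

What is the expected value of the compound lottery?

$105,908.32

EV(A) = 0.25 × 178000 + 0.5 × 81000 + 0.25 × 67000 = 44500 + 40500 + 16750 = 101750
EV(B) = 0.25 × 92000 + 0.25 × (-15500) + 0.5 × 190000 = 23000 − 3875 + 95000 = 114125
EV(C) = 0.4 × (-29667) + 0.4 × 170000 + 0.2 × (-59000) = -11866.8 + 68000 − 11800 = 44333.2
Overall = 0.1 × 101750 + 0.8 × 114125 + 0.1 × 44333.2 = 10175 + 91300 + 4433.32 = 105908.32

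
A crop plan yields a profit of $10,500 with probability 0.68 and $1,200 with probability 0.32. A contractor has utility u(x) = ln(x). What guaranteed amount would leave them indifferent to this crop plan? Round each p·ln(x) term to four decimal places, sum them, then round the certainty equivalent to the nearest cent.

E[u] = 0.68·ln(10500) + 0.32·ln(1200) = 6.2962 + 2.2688 = 8.5650
CE = e^8.5650 ≈ 5244.84

$5,244.84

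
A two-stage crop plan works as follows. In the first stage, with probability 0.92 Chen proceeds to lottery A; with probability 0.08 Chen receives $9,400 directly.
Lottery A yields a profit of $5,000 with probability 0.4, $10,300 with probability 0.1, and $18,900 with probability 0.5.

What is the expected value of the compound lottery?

$12,233.60

EV(A) = 0.4 × 5000 + 0.1 × 10300 + 0.5 × 18900 = 2000 + 1030 + 9450 = 12480
Branch B: 9400 (certain)
Overall = 0.92 × 12480 + 0.08 × 9400 = 11481.6 + 752 = 12233.6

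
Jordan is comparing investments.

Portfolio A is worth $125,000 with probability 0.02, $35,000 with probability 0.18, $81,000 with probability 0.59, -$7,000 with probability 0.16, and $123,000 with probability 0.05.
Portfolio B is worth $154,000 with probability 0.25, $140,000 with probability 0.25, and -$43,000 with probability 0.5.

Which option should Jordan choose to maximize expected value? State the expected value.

Portfolio A ($61,620)

Portfolio A = 0.02 × 125000 + 0.18 × 35000 + 0.59 × 81000 + 0.16 × (-7000) + 0.05 × 123000 = 2500 + 6300 + 47790 − 1120 + 6150 = 61620
Portfolio B = 0.25 × 154000 + 0.25 × 140000 + 0.5 × (-43000) = 38500 + 35000 − 21500 = 52000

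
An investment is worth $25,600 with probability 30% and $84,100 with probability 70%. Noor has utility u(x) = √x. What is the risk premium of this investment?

E[u] = 0.3·√25600 + 0.7·√84100 = 0.3·160 + 0.7·290 = 251
CE = (251)² = 63001
Risk premium = EV − CE = 66550 − 63001 = 3549

$3,549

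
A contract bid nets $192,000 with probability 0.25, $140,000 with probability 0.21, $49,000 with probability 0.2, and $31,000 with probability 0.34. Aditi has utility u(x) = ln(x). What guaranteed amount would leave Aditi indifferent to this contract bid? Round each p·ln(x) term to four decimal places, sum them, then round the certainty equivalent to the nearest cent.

E[u] = 0.25·ln(192000) + 0.21·ln(140000) + 0.2·ln(49000) + 0.34·ln(31000) = 3.0413 + 2.4884 + 2.1599 + 3.5162 = 11.2058
CE = e^11.2058 ≈ 73555.83

$73,555.83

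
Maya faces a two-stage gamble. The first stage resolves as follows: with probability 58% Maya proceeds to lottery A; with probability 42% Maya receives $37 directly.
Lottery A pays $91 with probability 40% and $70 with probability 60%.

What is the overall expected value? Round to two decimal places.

$61.01

EV(A) = 0.4 × 91 + 0.6 × 70 = 36.4 + 42 = 78.4
Branch B: 37 (certain)
Overall = 0.58 × 78.4 + 0.42 × 37 = 45.472 + 15.54 = 61.012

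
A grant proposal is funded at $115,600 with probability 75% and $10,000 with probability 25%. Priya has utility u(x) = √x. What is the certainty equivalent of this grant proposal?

$78,400

E[u] = 0.75·√115600 + 0.25·√10000 = 0.75·340 + 0.25·100 = 280
CE = (280)² = 78400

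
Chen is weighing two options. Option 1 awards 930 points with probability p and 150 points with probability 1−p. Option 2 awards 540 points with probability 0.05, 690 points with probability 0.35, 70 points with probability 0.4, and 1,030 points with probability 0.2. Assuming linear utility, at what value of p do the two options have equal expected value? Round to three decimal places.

EV(Option 2) = 0.05 × 540 + 0.35 × 690 + 0.4 × 70 + 0.2 × 1030 = 27 + 241.5 + 28 + 206 = 502.5
p·930 + (1−p)·150 = 502.5
780p + 150 = 502.5
p = (502.5 − 150) / 780

p = 0.452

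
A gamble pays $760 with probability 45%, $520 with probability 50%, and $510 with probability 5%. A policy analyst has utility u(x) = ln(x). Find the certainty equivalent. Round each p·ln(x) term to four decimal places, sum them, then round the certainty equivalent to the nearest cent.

$616.22

E[u] = 0.45·ln(760) + 0.5·ln(520) + 0.05·ln(510) = 2.9850 + 3.1269 + 0.3117 = 6.4236
CE = e^6.4236 ≈ 616.22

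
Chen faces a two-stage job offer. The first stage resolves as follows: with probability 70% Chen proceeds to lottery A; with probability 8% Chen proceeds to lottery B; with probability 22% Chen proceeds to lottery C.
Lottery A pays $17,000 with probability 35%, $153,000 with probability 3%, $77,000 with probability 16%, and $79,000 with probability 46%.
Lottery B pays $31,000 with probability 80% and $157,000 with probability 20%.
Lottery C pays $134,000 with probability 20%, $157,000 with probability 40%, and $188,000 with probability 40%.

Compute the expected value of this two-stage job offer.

EV(A) = 0.35 × 17000 + 0.03 × 153000 + 0.16 × 77000 + 0.46 × 79000 = 5950 + 4590 + 12320 + 36340 = 59200
EV(B) = 0.8 × 31000 + 0.2 × 157000 = 24800 + 31400 = 56200
EV(C) = 0.2 × 134000 + 0.4 × 157000 + 0.4 × 188000 = 26800 + 62800 + 75200 = 164800
Overall = 0.7 × 59200 + 0.08 × 56200 + 0.22 × 164800 = 41440 + 4496 + 36256 = 82192

$82,192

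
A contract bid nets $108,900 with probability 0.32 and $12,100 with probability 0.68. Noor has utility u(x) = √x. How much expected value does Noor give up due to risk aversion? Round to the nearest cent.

$10,531.84

E[u] = 0.32·√108900 + 0.68·√12100 = 0.32·330 + 0.68·110 = 180.4
CE = (180.4)² = 32544.16
Risk premium = EV − CE = 43076 − 32544.16 = 10531.84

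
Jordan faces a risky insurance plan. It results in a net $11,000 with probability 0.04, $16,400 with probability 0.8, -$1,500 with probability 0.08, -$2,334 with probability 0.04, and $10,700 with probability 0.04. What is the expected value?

EV = 0.04 × 11000 + 0.8 × 16400 + 0.08 × (-1500) + 0.04 × (-2334) + 0.04 × 10700 = 440 + 13120 − 120 − 93.36 + 428 = 13774.64

$13,774.64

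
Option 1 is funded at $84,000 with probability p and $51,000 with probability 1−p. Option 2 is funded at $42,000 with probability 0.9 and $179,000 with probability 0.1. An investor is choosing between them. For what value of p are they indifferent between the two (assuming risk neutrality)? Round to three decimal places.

p = 0.142

EV(Option 2) = 0.9 × 42000 + 0.1 × 179000 = 37800 + 17900 = 55700
p·84000 + (1−p)·51000 = 55700
33000p + 51000 = 55700
p = (55700 − 51000) / 33000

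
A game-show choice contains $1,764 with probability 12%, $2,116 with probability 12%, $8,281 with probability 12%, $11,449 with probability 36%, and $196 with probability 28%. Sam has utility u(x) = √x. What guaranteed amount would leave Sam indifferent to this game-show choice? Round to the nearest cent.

E[u] = 0.12·√1764 + 0.12·√2116 + 0.12·√8281 + 0.36·√11449 + 0.28·√196 = 0.12·42 + 0.12·46 + 0.12·91 + 0.36·107 + 0.28·14 = 63.92
CE = (63.92)² = 4085.7664

$4,085.77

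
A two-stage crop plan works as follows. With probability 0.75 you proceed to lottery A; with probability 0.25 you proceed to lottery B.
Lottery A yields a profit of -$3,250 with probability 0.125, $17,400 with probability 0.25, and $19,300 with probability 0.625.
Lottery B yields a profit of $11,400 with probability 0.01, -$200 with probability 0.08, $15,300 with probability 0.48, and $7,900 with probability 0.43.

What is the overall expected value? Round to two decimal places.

$14,714.44

EV(A) = 0.125 × (-3250) + 0.25 × 17400 + 0.625 × 19300 = -406.25 + 4350 + 12062.5 = 16006.25
EV(B) = 0.01 × 11400 + 0.08 × (-200) + 0.48 × 15300 + 0.43 × 7900 = 114 − 16 + 7344 + 3397 = 10839
Overall = 0.75 × 16006.25 + 0.25 × 10839 = 12004.6875 + 2709.75 = 14714.4375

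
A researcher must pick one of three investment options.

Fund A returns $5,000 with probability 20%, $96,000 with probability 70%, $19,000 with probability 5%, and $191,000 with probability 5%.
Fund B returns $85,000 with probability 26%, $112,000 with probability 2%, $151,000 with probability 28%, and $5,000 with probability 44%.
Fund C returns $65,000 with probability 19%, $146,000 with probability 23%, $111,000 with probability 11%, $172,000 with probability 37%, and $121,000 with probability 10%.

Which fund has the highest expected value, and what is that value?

Fund A = 0.2 × 5000 + 0.7 × 96000 + 0.05 × 19000 + 0.05 × 191000 = 1000 + 67200 + 950 + 9550 = 78700
Fund B = 0.26 × 85000 + 0.02 × 112000 + 0.28 × 151000 + 0.44 × 5000 = 22100 + 2240 + 42280 + 2200 = 68820
Fund C = 0.19 × 65000 + 0.23 × 146000 + 0.11 × 111000 + 0.37 × 172000 + 0.1 × 121000 = 12350 + 33580 + 12210 + 63640 + 12100 = 133880

Fund C ($133,880)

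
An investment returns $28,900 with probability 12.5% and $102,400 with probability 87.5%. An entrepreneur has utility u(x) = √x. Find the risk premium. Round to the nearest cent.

E[u] = 0.125·√28900 + 0.875·√102400 = 0.125·170 + 0.875·320 = 301.25
CE = (301.25)² = 90751.5625
Risk premium = EV − CE = 93212.5 − 90751.5625 = 2460.9375

$2,460.94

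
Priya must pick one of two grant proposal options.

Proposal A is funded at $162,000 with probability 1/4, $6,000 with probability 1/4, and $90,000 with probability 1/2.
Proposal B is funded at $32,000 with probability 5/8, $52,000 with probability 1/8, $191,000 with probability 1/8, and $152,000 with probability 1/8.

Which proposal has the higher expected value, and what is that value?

Proposal A = 1/4 × 162000 + 1/4 × 6000 + 1/2 × 90000 = 40500 + 1500 + 45000 = 87000
Proposal B = 5/8 × 32000 + 1/8 × 52000 + 1/8 × 191000 + 1/8 × 152000 = 20000 + 6500 + 23875 + 19000 = 69375

Proposal A ($87,000)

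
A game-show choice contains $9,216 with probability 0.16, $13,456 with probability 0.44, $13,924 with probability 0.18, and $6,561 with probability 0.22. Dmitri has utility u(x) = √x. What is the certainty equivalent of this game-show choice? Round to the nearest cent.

$11,121.81

E[u] = 0.16·√9216 + 0.44·√13456 + 0.18·√13924 + 0.22·√6561 = 0.16·96 + 0.44·116 + 0.18·118 + 0.22·81 = 105.46
CE = (105.46)² = 11121.8116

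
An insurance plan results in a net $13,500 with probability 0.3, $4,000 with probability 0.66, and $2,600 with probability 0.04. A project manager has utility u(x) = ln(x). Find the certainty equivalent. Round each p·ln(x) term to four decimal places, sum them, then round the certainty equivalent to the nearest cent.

E[u] = 0.3·ln(13500) + 0.66·ln(4000) + 0.04·ln(2600) = 2.8531 + 5.4741 + 0.3145 = 8.6417
CE = e^8.6417 ≈ 5662.95

$5,662.95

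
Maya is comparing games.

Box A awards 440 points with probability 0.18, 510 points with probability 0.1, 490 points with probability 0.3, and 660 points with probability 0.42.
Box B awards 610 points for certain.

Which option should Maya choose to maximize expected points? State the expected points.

Box A = 0.18 × 440 + 0.1 × 510 + 0.3 × 490 + 0.42 × 660 = 79.2 + 51 + 147 + 277.2 = 554.4
Box B: 610 (certain)

Box B (610 points)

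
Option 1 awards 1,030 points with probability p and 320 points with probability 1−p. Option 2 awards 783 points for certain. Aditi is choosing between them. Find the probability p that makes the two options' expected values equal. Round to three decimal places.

p = 0.652

p·1030 + (1−p)·320 = 783
710p + 320 = 783
p = (783 − 320) / 710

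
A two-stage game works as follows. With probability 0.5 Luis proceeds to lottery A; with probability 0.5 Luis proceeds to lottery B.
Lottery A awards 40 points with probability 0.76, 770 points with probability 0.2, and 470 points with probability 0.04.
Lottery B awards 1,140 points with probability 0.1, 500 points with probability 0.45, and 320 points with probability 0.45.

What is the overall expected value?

343.1 points

EV(A) = 0.76 × 40 + 0.2 × 770 + 0.04 × 470 = 30.4 + 154 + 18.8 = 203.2
EV(B) = 0.1 × 1140 + 0.45 × 500 + 0.45 × 320 = 114 + 225 + 144 = 483
Overall = 0.5 × 203.2 + 0.5 × 483 = 101.6 + 241.5 = 343.1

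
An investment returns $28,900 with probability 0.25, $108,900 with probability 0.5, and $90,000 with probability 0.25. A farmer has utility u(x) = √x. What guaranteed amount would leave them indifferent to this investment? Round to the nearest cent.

$79,806.25

E[u] = 0.25·√28900 + 0.5·√108900 + 0.25·√90000 = 0.25·170 + 0.5·330 + 0.25·300 = 282.5
CE = (282.5)² = 79806.25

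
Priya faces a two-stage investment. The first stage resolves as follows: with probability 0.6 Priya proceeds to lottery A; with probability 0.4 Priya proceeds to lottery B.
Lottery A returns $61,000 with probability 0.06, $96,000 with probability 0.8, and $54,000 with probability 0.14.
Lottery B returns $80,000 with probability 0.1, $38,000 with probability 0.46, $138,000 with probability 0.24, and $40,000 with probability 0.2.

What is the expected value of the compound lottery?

EV(A) = 0.06 × 61000 + 0.8 × 96000 + 0.14 × 54000 = 3660 + 76800 + 7560 = 88020
EV(B) = 0.1 × 80000 + 0.46 × 38000 + 0.24 × 138000 + 0.2 × 40000 = 8000 + 17480 + 33120 + 8000 = 66600
Overall = 0.6 × 88020 + 0.4 × 66600 = 52812 + 26640 = 79452

$79,452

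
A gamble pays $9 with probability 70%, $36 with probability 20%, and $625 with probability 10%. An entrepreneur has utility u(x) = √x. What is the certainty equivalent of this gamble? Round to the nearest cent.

E[u] = 0.7·√9 + 0.2·√36 + 0.1·√625 = 0.7·3 + 0.2·6 + 0.1·25 = 5.8
CE = (5.8)² = 33.64

$33.64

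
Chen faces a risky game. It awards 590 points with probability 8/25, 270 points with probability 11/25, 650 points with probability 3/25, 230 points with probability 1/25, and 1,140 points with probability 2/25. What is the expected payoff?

486 points

EV = 8/25 × 590 + 11/25 × 270 + 3/25 × 650 + 1/25 × 230 + 2/25 × 1140 = 188.8 + 118.8 + 78 + 9.2 + 91.2 = 486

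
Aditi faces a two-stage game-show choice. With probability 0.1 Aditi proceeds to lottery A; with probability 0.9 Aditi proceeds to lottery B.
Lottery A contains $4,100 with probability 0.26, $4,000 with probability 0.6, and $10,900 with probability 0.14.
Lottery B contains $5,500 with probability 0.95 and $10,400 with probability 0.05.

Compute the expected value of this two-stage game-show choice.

EV(A) = 0.26 × 4100 + 0.6 × 4000 + 0.14 × 10900 = 1066 + 2400 + 1526 = 4992
EV(B) = 0.95 × 5500 + 0.05 × 10400 = 5225 + 520 = 5745
Overall = 0.1 × 4992 + 0.9 × 5745 = 499.2 + 5170.5 = 5669.7

$5,669.70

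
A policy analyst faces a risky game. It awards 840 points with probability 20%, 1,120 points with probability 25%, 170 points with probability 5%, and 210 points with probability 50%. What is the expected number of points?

EV = 0.2 × 840 + 0.25 × 1120 + 0.05 × 170 + 0.5 × 210 = 168 + 280 + 8.5 + 105 = 561.5

561.5 points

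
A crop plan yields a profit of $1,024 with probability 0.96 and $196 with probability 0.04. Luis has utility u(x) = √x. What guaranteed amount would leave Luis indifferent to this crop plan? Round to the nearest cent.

$978.44

E[u] = 0.96·√1024 + 0.04·√196 = 0.96·32 + 0.04·14 = 31.28
CE = (31.28)² = 978.4384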